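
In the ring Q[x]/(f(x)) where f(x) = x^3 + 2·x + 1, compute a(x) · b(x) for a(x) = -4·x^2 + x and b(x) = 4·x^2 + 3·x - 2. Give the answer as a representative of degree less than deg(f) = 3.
First multiply in Q[x] without reducing: a · b = -16·x^4 - 8·x^3 + 11·x^2 - 2·x. Now divide by f(x) = x^3 + 2·x + 1, eliminating the leading term at each step:
  leading term -16·x^4: subtract (-16·x)·f(x) = -16·x^4 - 32·x^2 - 16·x, leaving -8·x^3 + 43·x^2 + 14·x
  leading term -8·x^3: subtract (-8)·f(x) = -8·x^3 - 16·x - 8, leaving 43·x^2 + 30·x + 8
The degree is now < 3, so this is the remainder. Hence a · b ≡ 43·x^2 + 30·x + 8 in Q[x]/(f).

Final answer: a · b ≡ 43·x^2 + 30·x + 8 (mod f(x))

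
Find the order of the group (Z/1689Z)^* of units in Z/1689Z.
|(Z/1689Z)^*| = 1124

(Z/1689Z)^* consists of the classes a with gcd(a, 1689) = 1, so its order is φ(1689). φ is multiplicative, with φ(p^e) = p^e − p^(e−1). Factorise 1689 = 3 · 563. Then
  φ(1689) = (3 − 1) · (563 − 1) = 2 · 562 = 1124.
Thus |(Z/1689Z)^*| = 1124.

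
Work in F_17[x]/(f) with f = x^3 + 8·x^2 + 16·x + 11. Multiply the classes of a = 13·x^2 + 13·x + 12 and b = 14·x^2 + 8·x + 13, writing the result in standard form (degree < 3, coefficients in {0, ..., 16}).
a · b ≡ 4·x^2 + 4 (mod f(x))

Multiply as integer polynomials: a · b = 182·x^4 + 286·x^3 + 441·x^2 + 265·x + 156. Reducing coefficients mod 17: a · b ≡ 12·x^4 + 14·x^3 + 16·x^2 + 10·x + 3. Now divide by f(x) = x^3 + 8·x^2 + 16·x + 11 in F_17[x], eliminating the leading term at each step:
  leading term 12·x^4: subtract (12·x)·f(x) = 12·x^4 + 11·x^3 + 5·x^2 + 13·x, leaving 3·x^3 + 11·x^2 + 14·x + 3 (coefficients mod 17)
  leading term 3·x^3: subtract (3)·f(x) = 3·x^3 + 7·x^2 + 14·x + 16, leaving 4·x^2 + 4 (coefficients mod 17)
The degree is now < 3, so this is the remainder. Hence a · b ≡ 4·x^2 + 4 in F_17[x]/(f).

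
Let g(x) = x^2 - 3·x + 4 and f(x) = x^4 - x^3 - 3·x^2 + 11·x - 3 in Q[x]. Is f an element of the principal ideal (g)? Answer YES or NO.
In Q[x] the ideal (g) consists of all multiples of g, so f ∈ (g) iff g | f, i.e. iff the remainder of f on division by g is 0. Divide f by g (g is monic, so eliminate the leading term of the running remainder at each step):
  leading term x^4: subtract (x^2)·g(x) = x^4 - 3·x^3 + 4·x^2, leaving 2·x^3 - 7·x^2 + 11·x - 3
  leading term 2·x^3: subtract (2·x)·g(x) = 2·x^3 - 6·x^2 + 8·x, leaving -x^2 + 3·x - 3
  leading term -x^2: subtract (-1)·g(x) = -x^2 + 3·x - 4, leaving 1
The remainder r(x) = 1 ≠ 0 (and deg r < deg g), so g ∤ f, i.e. f ∉ (g).

Final answer: NO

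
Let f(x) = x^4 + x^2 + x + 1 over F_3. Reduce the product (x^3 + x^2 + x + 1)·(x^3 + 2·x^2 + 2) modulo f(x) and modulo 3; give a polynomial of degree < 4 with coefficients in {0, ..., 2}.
Multiply as integer polynomials: a · b = x^6 + 3·x^5 + 3·x^4 + 5·x^3 + 4·x^2 + 2·x + 2. Reducing coefficients mod 3: a · b ≡ x^6 + 2·x^3 + x^2 + 2·x + 2. Now divide by f(x) = x^4 + x^2 + x + 1 in F_3[x], eliminating the leading term at each step:
  leading term x^6: subtract (x^2)·f(x) = x^6 + x^4 + x^3 + x^2, leaving 2·x^4 + x^3 + 2·x + 2 (coefficients mod 3)
  leading term 2·x^4: subtract (2)·f(x) = 2·x^4 + 2·x^2 + 2·x + 2, leaving x^3 + x^2 (coefficients mod 3)
The degree is now < 4, so this is the remainder. Hence a · b ≡ x^3 + x^2 in F_3[x]/(f).

Final answer: a · b ≡ x^3 + x^2 (mod f(x))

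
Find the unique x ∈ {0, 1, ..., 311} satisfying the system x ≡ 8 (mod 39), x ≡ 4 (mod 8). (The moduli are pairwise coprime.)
x ≡ 164 (mod 312); the representative in [0, 312) is 164

The moduli 39, 8 are pairwise coprime, so by the CRT there is a unique solution mod 39·8 = 312.
Solve by successive substitution. Start with x ≡ 8 (mod 39).
  Combine with x ≡ 4 (mod 8): write x = 8 + 39·t and require 8 + 39·t ≡ 4 (mod 8), i.e. 39·t ≡ 4 − 8 ≡ 4 (mod 8). Since 39^(−1) ≡ 7 (mod 8) (39 ≡ 7 (mod 8)), t ≡ 7·4 ≡ 4 (mod 8). So x ≡ 8 + 39·4 = 164 (mod 312).
Unique solution in [0, 312): x = 164.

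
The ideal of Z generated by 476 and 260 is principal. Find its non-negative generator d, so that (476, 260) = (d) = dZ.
In the PID Z, (a, b) is generated by gcd(a, b). Compute gcd(476, 260) with the extended Euclidean algorithm, tracking rows (r, s, t) with s·476 + t·260 = r:
  row A: (476, 1, 0)   [1·476 + 0·260 = 476]
  row B: (260, 0, 1)   [0·476 + 1·260 = 260]
  476 = 1·260 + 216   → row C = row A − 1·row B = (216, 1, −1)   [check: 1·476 − 1·260 = 216]
  260 = 1·216 + 44   → row D = row B − 1·row C = (44, −1, 2)   [check: −1·476 + 2·260 = 44]
  216 = 4·44 + 40   → row E = row C − 4·row D = (40, 5, −9)   [check: 5·476 − 9·260 = 40]
  44 = 1·40 + 4   → row F = row D − 1·row E = (4, −6, 11)   [check: −6·476 + 11·260 = 4]
  40 = 10·4 + 0   → remainder 0, stop. gcd = 4 (last nonzero row F).
So gcd(476, 260) = 4, with Bézout identity −6·476 + 11·260 = 4. Containment (⊇): the Bézout identity exhibits 4 as an element of (476, 260), giving (4) ⊆ (476, 260). Containment (⊆): since 4 | 476 and 4 | 260 (476 = 4·119, 260 = 4·65), every Z-linear combination of 476 and 260 is divisible by 4, so (476, 260) ⊆ (4). Therefore (476, 260) = (4), d = 4.

Final answer: (476, 260) = (4); d = 4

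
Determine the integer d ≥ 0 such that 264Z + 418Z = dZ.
In the PID Z, (a, b) is generated by gcd(a, b). Compute gcd(418, 264) with the extended Euclidean algorithm, tracking rows (r, s, t) with s·418 + t·264 = r:
  row A: (418, 1, 0)   [1·418 + 0·264 = 418]
  row B: (264, 0, 1)   [0·418 + 1·264 = 264]
  418 = 1·264 + 154   → row C = row A − 1·row B = (154, 1, −1)   [check: 1·418 − 1·264 = 154]
  264 = 1·154 + 110   → row D = row B − 1·row C = (110, −1, 2)   [check: −1·418 + 2·264 = 110]
  154 = 1·110 + 44   → row E = row C − 1·row D = (44, 2, −3)   [check: 2·418 − 3·264 = 44]
  110 = 2·44 + 22   → row F = row D − 2·row E = (22, −5, 8)   [check: −5·418 + 8·264 = 22]
  44 = 2·22 + 0   → remainder 0, stop. gcd = 22 (last nonzero row F).
So gcd(264, 418) = 22, with Bézout identity −5·418 + 8·264 = 22. Containment (⊇): the Bézout identity exhibits 22 as an element of (264, 418), giving (22) ⊆ (264, 418). Containment (⊆): since 22 | 264 and 22 | 418 (264 = 22·12, 418 = 22·19), every Z-linear combination of 264 and 418 is divisible by 22, so (264, 418) ⊆ (22). Therefore (264, 418) = (22), d = 22.

Final answer: (264, 418) = (22); d = 22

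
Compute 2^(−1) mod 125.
2^(−1) ≡ 63 (mod 125)

Apply the extended Euclidean algorithm to (125, 2), tracking rows (r, s, t) with s·125 + t·2 = r. Each division r_prev = q·r_cur + r_new produces the new row as (previous row) − q·(current row):
  row A: (125, 1, 0)   [1·125 + 0·2 = 125]
  row B: (2, 0, 1)   [0·125 + 1·2 = 2]
  125 = 62·2 + 1   → row C = row A − 62·row B = (1, 1, −62)   [check: 1·125 − 62·2 = 1]
  2 = 2·1 + 0   → remainder 0, stop. gcd = 1 (last nonzero row C).
The gcd is 1, so 2 is invertible mod 125. The last nonzero row gives 1·125 − 62·2 = 1, so t = −62. So 2^(−1) ≡ −62 ≡ 63 (mod 125). Verify: 2 · 63 = 126 ≡ 1 (mod 125). ✓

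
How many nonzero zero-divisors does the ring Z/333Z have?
In Z/333Z each nonzero element is either a unit (gcd with 333 is 1) or a zero-divisor (gcd > 1). The number of units is φ(333): factorise 333 = 3^2 · 37, so φ(333) = (3^2 − 3^1) · (37 − 1) = 6 · 36 = 216. The nonzero elements number 333 − 1 = 332. Hence the nonzero zero-divisors number 332 − 216 = 116.

Final answer: Z/333Z has 116 nonzero zero-divisors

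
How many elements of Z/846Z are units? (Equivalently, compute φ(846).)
Z/846Z has φ(846) = 276 units

An element a ∈ Z/846Z is a unit iff gcd(a, 846) = 1, so the number of units is φ(846). φ is multiplicative, with φ(p^e) = p^e − p^(e−1). Factorise 846 = 2 · 3^2 · 47. Then
  φ(846) = (2 − 1) · (3^2 − 3^1) · (47 − 1) = 1 · 6 · 46 = 276.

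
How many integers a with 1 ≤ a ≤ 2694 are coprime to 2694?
896

The number of a ∈ {1, ..., 2694} with gcd(a, 2694) = 1 is by definition Euler's totient φ(2694). φ is multiplicative, with φ(p^e) = p^e − p^(e−1). Factorise 2694 = 2 · 3 · 449. Then
  φ(2694) = (2 − 1) · (3 − 1) · (449 − 1) = 1 · 2 · 448 = 896.
So there are 896 such integers.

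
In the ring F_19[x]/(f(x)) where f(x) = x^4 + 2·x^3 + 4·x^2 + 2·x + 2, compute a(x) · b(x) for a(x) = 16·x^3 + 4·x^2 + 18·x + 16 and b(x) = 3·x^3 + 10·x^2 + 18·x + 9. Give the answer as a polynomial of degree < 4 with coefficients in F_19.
Multiply as integer polynomials: a · b = 48·x^6 + 172·x^5 + 382·x^4 + 444·x^3 + 520·x^2 + 450·x + 144. Reducing coefficients mod 19: a · b ≡ 10·x^6 + x^5 + 2·x^4 + 7·x^3 + 7·x^2 + 13·x + 11. Now divide by f(x) = x^4 + 2·x^3 + 4·x^2 + 2·x + 2 in F_19[x], eliminating the leading term at each step:
  leading term 10·x^6: subtract (10·x^2)·f(x) = 10·x^6 + x^5 + 2·x^4 + x^3 + x^2, leaving 6·x^3 + 6·x^2 + 13·x + 11 (coefficients mod 19)
The degree is now < 4, so this is the remainder. Hence a · b ≡ 6·x^3 + 6·x^2 + 13·x + 11 in F_19[x]/(f).

Final answer: a · b ≡ 6·x^3 + 6·x^2 + 13·x + 11 (mod f(x))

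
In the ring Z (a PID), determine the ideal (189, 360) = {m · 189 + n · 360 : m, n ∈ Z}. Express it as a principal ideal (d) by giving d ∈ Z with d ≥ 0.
In the PID Z, (a, b) is generated by gcd(a, b). Compute gcd(360, 189) with the extended Euclidean algorithm, tracking rows (r, s, t) with s·360 + t·189 = r:
  row A: (360, 1, 0)   [1·360 + 0·189 = 360]
  row B: (189, 0, 1)   [0·360 + 1·189 = 189]
  360 = 1·189 + 171   → row C = row A − 1·row B = (171, 1, −1)   [check: 1·360 − 1·189 = 171]
  189 = 1·171 + 18   → row D = row B − 1·row C = (18, −1, 2)   [check: −1·360 + 2·189 = 18]
  171 = 9·18 + 9   → row E = row C − 9·row D = (9, 10, −19)   [check: 10·360 − 19·189 = 9]
  18 = 2·9 + 0   → remainder 0, stop. gcd = 9 (last nonzero row E).
So gcd(189, 360) = 9, with Bézout identity 10·360 − 19·189 = 9. Containment (⊇): the Bézout identity exhibits 9 as an element of (189, 360), giving (9) ⊆ (189, 360). Containment (⊆): since 9 | 189 and 9 | 360 (189 = 9·21, 360 = 9·40), every Z-linear combination of 189 and 360 is divisible by 9, so (189, 360) ⊆ (9). Therefore (189, 360) = (9), d = 9.

Final answer: (189, 360) = (9); d = 9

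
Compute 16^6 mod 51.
1

Use repeated squaring. Binary(6) = 110. Walk through the bits of the exponent 6 left-to-right: at each bit after the leading one, square the running value, then multiply by 16 if the bit is 1 (always reducing mod 51):
  bit 1 = 1 (leading): start with 16.
  bit 2 = 1: square 16^2 = 256 ≡ 1; bit is 1, so multiply 1·16 = 16 (mod 51).
  bit 3 = 0: square 16^2 = 256 ≡ 1 (mod 51).
Final value: 16^6 ≡ 1 (mod 51).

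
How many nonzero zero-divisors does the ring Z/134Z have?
In Z/134Z each nonzero element is either a unit (gcd with 134 is 1) or a zero-divisor (gcd > 1). The number of units is φ(134): factorise 134 = 2 · 67, so φ(134) = (2 − 1) · (67 − 1) = 1 · 66 = 66. The nonzero elements number 134 − 1 = 133. Hence the nonzero zero-divisors number 133 − 66 = 67.

Final answer: Z/134Z has 67 nonzero zero-divisors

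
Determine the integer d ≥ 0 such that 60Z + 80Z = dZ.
In the PID Z, (a, b) is generated by gcd(a, b). Compute gcd(80, 60) with the extended Euclidean algorithm, tracking rows (r, s, t) with s·80 + t·60 = r:
  row A: (80, 1, 0)   [1·80 + 0·60 = 80]
  row B: (60, 0, 1)   [0·80 + 1·60 = 60]
  80 = 1·60 + 20   → row C = row A − 1·row B = (20, 1, −1)   [check: 1·80 − 1·60 = 20]
  60 = 3·20 + 0   → remainder 0, stop. gcd = 20 (last nonzero row C).
So gcd(60, 80) = 20, with Bézout identity 1·80 − 1·60 = 20. Containment (⊇): the Bézout identity exhibits 20 as an element of (60, 80), giving (20) ⊆ (60, 80). Containment (⊆): since 20 | 60 and 20 | 80 (60 = 20·3, 80 = 20·4), every Z-linear combination of 60 and 80 is divisible by 20, so (60, 80) ⊆ (20). Therefore (60, 80) = (20), d = 20.

Final answer: (60, 80) = (20); d = 20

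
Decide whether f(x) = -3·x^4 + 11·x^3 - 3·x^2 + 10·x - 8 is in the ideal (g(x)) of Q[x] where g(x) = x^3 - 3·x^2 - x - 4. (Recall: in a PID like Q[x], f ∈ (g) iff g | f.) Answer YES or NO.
In Q[x] the ideal (g) consists of all multiples of g, so f ∈ (g) iff g | f, i.e. iff the remainder of f on division by g is 0. Divide f by g (g is monic, so eliminate the leading term of the running remainder at each step):
  leading term -3·x^4: subtract (-3·x)·g(x) = -3·x^4 + 9·x^3 + 3·x^2 + 12·x, leaving 2·x^3 - 6·x^2 - 2·x - 8
  leading term 2·x^3: subtract (2)·g(x) = 2·x^3 - 6·x^2 - 2·x - 8, leaving 0
The remainder is 0, so f(x) = g(x) · h(x) with h(x) = 2 - 3·x. Hence g | f, i.e. f ∈ (g).

Final answer: YES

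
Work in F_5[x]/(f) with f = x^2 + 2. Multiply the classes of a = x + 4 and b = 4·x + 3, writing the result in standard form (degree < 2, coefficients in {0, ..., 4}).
a · b ≡ 4·x + 4 (mod f(x))

Multiply as integer polynomials: a · b = 4·x^2 + 19·x + 12. Reducing coefficients mod 5: a · b ≡ 4·x^2 + 4·x + 2. Now divide by f(x) = x^2 + 2 in F_5[x], eliminating the leading term at each step:
  leading term 4·x^2: subtract (4)·f(x) = 4·x^2 + 3, leaving 4·x + 4 (coefficients mod 5)
The degree is now < 2, so this is the remainder. Hence a · b ≡ 4·x + 4 in F_5[x]/(f).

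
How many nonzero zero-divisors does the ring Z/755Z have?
Z/755Z has 154 nonzero zero-divisors

In Z/755Z each nonzero element is either a unit (gcd with 755 is 1) or a zero-divisor (gcd > 1). The number of units is φ(755): factorise 755 = 5 · 151, so φ(755) = (5 − 1) · (151 − 1) = 4 · 150 = 600. The nonzero elements number 755 − 1 = 754. Hence the nonzero zero-divisors number 754 − 600 = 154.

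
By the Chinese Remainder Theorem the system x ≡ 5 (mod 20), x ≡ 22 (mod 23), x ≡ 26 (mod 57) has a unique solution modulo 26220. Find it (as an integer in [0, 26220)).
The moduli 20, 23, 57 are pairwise coprime, so by the CRT there is a unique solution mod 20·23·57 = 26220.
Solve by successive substitution. Start with x ≡ 5 (mod 20).
  Combine with x ≡ 22 (mod 23): write x = 5 + 20·t and require 5 + 20·t ≡ 22 (mod 23), i.e. 20·t ≡ 22 − 5 ≡ 17 (mod 23). Since 20^(−1) ≡ 15 (mod 23), t ≡ 15·17 ≡ 2 (mod 23). So x ≡ 5 + 20·2 = 45 (mod 460).
  Combine with x ≡ 26 (mod 57): write x = 45 + 460·t and require 45 + 460·t ≡ 26 (mod 57), i.e. 460·t ≡ 26 − 45 ≡ 38 (mod 57). Since 460^(−1) ≡ 43 (mod 57) (460 ≡ 4 (mod 57)), t ≡ 43·38 ≡ 38 (mod 57). So x ≡ 45 + 460·38 = 17525 (mod 26220).
Unique solution in [0, 26220): x = 17525.

Final answer: x ≡ 17525 (mod 26220); the representative in [0, 26220) is 17525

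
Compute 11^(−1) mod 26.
11^(−1) ≡ 19 (mod 26)

Apply the extended Euclidean algorithm to (26, 11), tracking rows (r, s, t) with s·26 + t·11 = r. Each division r_prev = q·r_cur + r_new produces the new row as (previous row) − q·(current row):
  row A: (26, 1, 0)   [1·26 + 0·11 = 26]
  row B: (11, 0, 1)   [0·26 + 1·11 = 11]
  26 = 2·11 + 4   → row C = row A − 2·row B = (4, 1, −2)   [check: 1·26 − 2·11 = 4]
  11 = 2·4 + 3   → row D = row B − 2·row C = (3, −2, 5)   [check: −2·26 + 5·11 = 3]
  4 = 1·3 + 1   → row E = row C − 1·row D = (1, 3, −7)   [check: 3·26 − 7·11 = 1]
  3 = 3·1 + 0   → remainder 0, stop. gcd = 1 (last nonzero row E).
The gcd is 1, so 11 is invertible mod 26. The last nonzero row gives 3·26 − 7·11 = 1, so t = −7. So 11^(−1) ≡ −7 ≡ 19 (mod 26). Verify: 11 · 19 = 209 ≡ 1 (mod 26). ✓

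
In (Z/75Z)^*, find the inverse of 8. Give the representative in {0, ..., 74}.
Apply the extended Euclidean algorithm to (75, 8), tracking rows (r, s, t) with s·75 + t·8 = r. Each division r_prev = q·r_cur + r_new produces the new row as (previous row) − q·(current row):
  row A: (75, 1, 0)   [1·75 + 0·8 = 75]
  row B: (8, 0, 1)   [0·75 + 1·8 = 8]
  75 = 9·8 + 3   → row C = row A − 9·row B = (3, 1, −9)   [check: 1·75 − 9·8 = 3]
  8 = 2·3 + 2   → row D = row B − 2·row C = (2, −2, 19)   [check: −2·75 + 19·8 = 2]
  3 = 1·2 + 1   → row E = row C − 1·row D = (1, 3, −28)   [check: 3·75 − 28·8 = 1]
  2 = 2·1 + 0   → remainder 0, stop. gcd = 1 (last nonzero row E).
The gcd is 1, so 8 is invertible mod 75. The last nonzero row gives 3·75 − 28·8 = 1, so t = −28. So 8^(−1) ≡ −28 ≡ 47 (mod 75). Verify: 8 · 47 = 376 ≡ 1 (mod 75). ✓

Final answer: 8^(−1) ≡ 47 (mod 75)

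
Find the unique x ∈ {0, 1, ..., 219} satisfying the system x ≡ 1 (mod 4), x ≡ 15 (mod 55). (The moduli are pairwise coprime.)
The moduli 4, 55 are pairwise coprime, so by the CRT there is a unique solution mod 4·55 = 220.
Solve by successive substitution. Start with x ≡ 1 (mod 4).
  Combine with x ≡ 15 (mod 55): write x = 1 + 4·t and require 1 + 4·t ≡ 15 (mod 55), i.e. 4·t ≡ 15 − 1 ≡ 14 (mod 55). Since 4^(−1) ≡ 14 (mod 55), t ≡ 14·14 ≡ 31 (mod 55). So x ≡ 1 + 4·31 = 125 (mod 220).
Unique solution in [0, 220): x = 125.

Final answer: x ≡ 125 (mod 220); the representative in [0, 220) is 125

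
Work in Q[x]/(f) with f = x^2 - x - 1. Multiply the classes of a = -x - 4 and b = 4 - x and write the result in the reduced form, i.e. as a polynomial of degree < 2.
a · b ≡ x - 15 (mod f(x))

First multiply in Q[x] without reducing: a · b = x^2 - 16. Now divide by f(x) = x^2 - x - 1, eliminating the leading term at each step:
  leading term x^2: subtract (1)·f(x) = x^2 - x - 1, leaving x - 15
The degree is now < 2, so this is the remainder. Hence a · b ≡ x - 15 in Q[x]/(f).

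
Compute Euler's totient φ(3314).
φ(3314) = 1656

φ is multiplicative, with φ(p^e) = p^e − p^(e−1). Factorise 3314 = 2 · 1657. Then
  φ(3314) = (2 − 1) · (1657 − 1) = 1 · 1656 = 1656.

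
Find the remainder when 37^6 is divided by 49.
22

Use repeated squaring. Binary(6) = 110. Walk through the bits of the exponent 6 left-to-right: at each bit after the leading one, square the running value, then multiply by 37 if the bit is 1 (always reducing mod 49):
  bit 1 = 1 (leading): start with 37.
  bit 2 = 1: square 37^2 = 1369 ≡ 46; bit is 1, so multiply 46·37 = 1702 ≡ 36 (mod 49).
  bit 3 = 0: square 36^2 = 1296 ≡ 22 (mod 49).
Final value: 37^6 ≡ 22 (mod 49).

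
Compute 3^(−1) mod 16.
Apply the extended Euclidean algorithm to (16, 3), tracking rows (r, s, t) with s·16 + t·3 = r. Each division r_prev = q·r_cur + r_new produces the new row as (previous row) − q·(current row):
  row A: (16, 1, 0)   [1·16 + 0·3 = 16]
  row B: (3, 0, 1)   [0·16 + 1·3 = 3]
  16 = 5·3 + 1   → row C = row A − 5·row B = (1, 1, −5)   [check: 1·16 − 5·3 = 1]
  3 = 3·1 + 0   → remainder 0, stop. gcd = 1 (last nonzero row C).
The gcd is 1, so 3 is invertible mod 16. The last nonzero row gives 1·16 − 5·3 = 1, so t = −5. So 3^(−1) ≡ −5 ≡ 11 (mod 16). Verify: 3 · 11 = 33 ≡ 1 (mod 16). ✓

Final answer: 3^(−1) ≡ 11 (mod 16)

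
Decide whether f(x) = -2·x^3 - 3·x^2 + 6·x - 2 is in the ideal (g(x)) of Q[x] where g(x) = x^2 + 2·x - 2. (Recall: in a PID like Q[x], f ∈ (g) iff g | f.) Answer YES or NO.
In Q[x] the ideal (g) consists of all multiples of g, so f ∈ (g) iff g | f, i.e. iff the remainder of f on division by g is 0. Divide f by g (g is monic, so eliminate the leading term of the running remainder at each step):
  leading term -2·x^3: subtract (-2·x)·g(x) = -2·x^3 - 4·x^2 + 4·x, leaving x^2 + 2·x - 2
  leading term x^2: subtract (1)·g(x) = x^2 + 2·x - 2, leaving 0
The remainder is 0, so f(x) = g(x) · h(x) with h(x) = 1 - 2·x. Hence g | f, i.e. f ∈ (g).

Final answer: YES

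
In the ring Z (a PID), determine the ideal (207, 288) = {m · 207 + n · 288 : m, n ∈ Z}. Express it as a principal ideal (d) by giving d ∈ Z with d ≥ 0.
(207, 288) = (9); d = 9

In the PID Z, (a, b) is generated by gcd(a, b). Compute gcd(288, 207) with the extended Euclidean algorithm, tracking rows (r, s, t) with s·288 + t·207 = r:
  row A: (288, 1, 0)   [1·288 + 0·207 = 288]
  row B: (207, 0, 1)   [0·288 + 1·207 = 207]
  288 = 1·207 + 81   → row C = row A − 1·row B = (81, 1, −1)   [check: 1·288 − 1·207 = 81]
  207 = 2·81 + 45   → row D = row B − 2·row C = (45, −2, 3)   [check: −2·288 + 3·207 = 45]
  81 = 1·45 + 36   → row E = row C − 1·row D = (36, 3, −4)   [check: 3·288 − 4·207 = 36]
  45 = 1·36 + 9   → row F = row D − 1·row E = (9, −5, 7)   [check: −5·288 + 7·207 = 9]
  36 = 4·9 + 0   → remainder 0, stop. gcd = 9 (last nonzero row F).
So gcd(207, 288) = 9, with Bézout identity −5·288 + 7·207 = 9. Containment (⊇): the Bézout identity exhibits 9 as an element of (207, 288), giving (9) ⊆ (207, 288). Containment (⊆): since 9 | 207 and 9 | 288 (207 = 9·23, 288 = 9·32), every Z-linear combination of 207 and 288 is divisible by 9, so (207, 288) ⊆ (9). Therefore (207, 288) = (9), d = 9.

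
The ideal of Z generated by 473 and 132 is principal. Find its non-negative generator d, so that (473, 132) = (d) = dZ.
(473, 132) = (11); d = 11

In the PID Z, (a, b) is generated by gcd(a, b). Compute gcd(473, 132) with the extended Euclidean algorithm, tracking rows (r, s, t) with s·473 + t·132 = r:
  row A: (473, 1, 0)   [1·473 + 0·132 = 473]
  row B: (132, 0, 1)   [0·473 + 1·132 = 132]
  473 = 3·132 + 77   → row C = row A − 3·row B = (77, 1, −3)   [check: 1·473 − 3·132 = 77]
  132 = 1·77 + 55   → row D = row B − 1·row C = (55, −1, 4)   [check: −1·473 + 4·132 = 55]
  77 = 1·55 + 22   → row E = row C − 1·row D = (22, 2, −7)   [check: 2·473 − 7·132 = 22]
  55 = 2·22 + 11   → row F = row D − 2·row E = (11, −5, 18)   [check: −5·473 + 18·132 = 11]
  22 = 2·11 + 0   → remainder 0, stop. gcd = 11 (last nonzero row F).
So gcd(473, 132) = 11, with Bézout identity −5·473 + 18·132 = 11. Containment (⊇): the Bézout identity exhibits 11 as an element of (473, 132), giving (11) ⊆ (473, 132). Containment (⊆): since 11 | 473 and 11 | 132 (473 = 11·43, 132 = 11·12), every Z-linear combination of 473 and 132 is divisible by 11, so (473, 132) ⊆ (11). Therefore (473, 132) = (11), d = 11.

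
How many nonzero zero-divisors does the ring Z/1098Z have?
In Z/1098Z each nonzero element is either a unit (gcd with 1098 is 1) or a zero-divisor (gcd > 1). The number of units is φ(1098): factorise 1098 = 2 · 3^2 · 61, so φ(1098) = (2 − 1) · (3^2 − 3^1) · (61 − 1) = 1 · 6 · 60 = 360. The nonzero elements number 1098 − 1 = 1097. Hence the nonzero zero-divisors number 1097 − 360 = 737.

Final answer: Z/1098Z has 737 nonzero zero-divisors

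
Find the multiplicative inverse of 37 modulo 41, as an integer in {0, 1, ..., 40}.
Apply the extended Euclidean algorithm to (41, 37), tracking rows (r, s, t) with s·41 + t·37 = r. Each division r_prev = q·r_cur + r_new produces the new row as (previous row) − q·(current row):
  row A: (41, 1, 0)   [1·41 + 0·37 = 41]
  row B: (37, 0, 1)   [0·41 + 1·37 = 37]
  41 = 1·37 + 4   → row C = row A − 1·row B = (4, 1, −1)   [check: 1·41 − 1·37 = 4]
  37 = 9·4 + 1   → row D = row B − 9·row C = (1, −9, 10)   [check: −9·41 + 10·37 = 1]
  4 = 4·1 + 0   → remainder 0, stop. gcd = 1 (last nonzero row D).
The gcd is 1, so 37 is invertible mod 41. The last nonzero row gives −9·41 + 10·37 = 1, so t = 10. So 37^(−1) ≡ 10 (mod 41). Verify: 37 · 10 = 370 ≡ 1 (mod 41). ✓

Final answer: 37^(−1) ≡ 10 (mod 41)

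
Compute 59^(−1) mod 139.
Apply the extended Euclidean algorithm to (139, 59), tracking rows (r, s, t) with s·139 + t·59 = r. Each division r_prev = q·r_cur + r_new produces the new row as (previous row) − q·(current row):
  row A: (139, 1, 0)   [1·139 + 0·59 = 139]
  row B: (59, 0, 1)   [0·139 + 1·59 = 59]
  139 = 2·59 + 21   → row C = row A − 2·row B = (21, 1, −2)   [check: 1·139 − 2·59 = 21]
  59 = 2·21 + 17   → row D = row B − 2·row C = (17, −2, 5)   [check: −2·139 + 5·59 = 17]
  21 = 1·17 + 4   → row E = row C − 1·row D = (4, 3, −7)   [check: 3·139 − 7·59 = 4]
  17 = 4·4 + 1   → row F = row D − 4·row E = (1, −14, 33)   [check: −14·139 + 33·59 = 1]
  4 = 4·1 + 0   → remainder 0, stop. gcd = 1 (last nonzero row F).
The gcd is 1, so 59 is invertible mod 139. The last nonzero row gives −14·139 + 33·59 = 1, so t = 33. So 59^(−1) ≡ 33 (mod 139). Verify: 59 · 33 = 1947 ≡ 1 (mod 139). ✓

Final answer: 59^(−1) ≡ 33 (mod 139)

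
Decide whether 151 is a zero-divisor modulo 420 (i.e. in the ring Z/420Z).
NO

gcd(151, 420) = 1, so 151 is a unit in Z/420Z (it has a multiplicative inverse). A unit cannot be a zero-divisor: if 151·b ≡ 0 then multiplying both sides by 151^(−1) gives b ≡ 0. So 151 is not a zero-divisor.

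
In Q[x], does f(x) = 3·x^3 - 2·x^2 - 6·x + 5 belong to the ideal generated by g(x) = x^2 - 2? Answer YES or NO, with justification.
In Q[x] the ideal (g) consists of all multiples of g, so f ∈ (g) iff g | f, i.e. iff the remainder of f on division by g is 0. Divide f by g (g is monic, so eliminate the leading term of the running remainder at each step):
  leading term 3·x^3: subtract (3·x)·g(x) = 3·x^3 - 6·x, leaving 5 - 2·x^2
  leading term -2·x^2: subtract (-2)·g(x) = 4 - 2·x^2, leaving 1
The remainder r(x) = 1 ≠ 0 (and deg r < deg g), so g ∤ f, i.e. f ∉ (g).

Final answer: NO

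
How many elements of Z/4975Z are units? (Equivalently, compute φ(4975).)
Z/4975Z has φ(4975) = 3960 units

An element a ∈ Z/4975Z is a unit iff gcd(a, 4975) = 1, so the number of units is φ(4975). φ is multiplicative, with φ(p^e) = p^e − p^(e−1). Factorise 4975 = 5^2 · 199. Then
  φ(4975) = (5^2 − 5^1) · (199 − 1) = 20 · 198 = 3960.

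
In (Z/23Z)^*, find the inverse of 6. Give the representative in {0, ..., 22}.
6^(−1) ≡ 4 (mod 23)

Apply the extended Euclidean algorithm to (23, 6), tracking rows (r, s, t) with s·23 + t·6 = r. Each division r_prev = q·r_cur + r_new produces the new row as (previous row) − q·(current row):
  row A: (23, 1, 0)   [1·23 + 0·6 = 23]
  row B: (6, 0, 1)   [0·23 + 1·6 = 6]
  23 = 3·6 + 5   → row C = row A − 3·row B = (5, 1, −3)   [check: 1·23 − 3·6 = 5]
  6 = 1·5 + 1   → row D = row B − 1·row C = (1, −1, 4)   [check: −1·23 + 4·6 = 1]
  5 = 5·1 + 0   → remainder 0, stop. gcd = 1 (last nonzero row D).
The gcd is 1, so 6 is invertible mod 23. The last nonzero row gives −1·23 + 4·6 = 1, so t = 4. So 6^(−1) ≡ 4 (mod 23). Verify: 6 · 4 = 24 ≡ 1 (mod 23). ✓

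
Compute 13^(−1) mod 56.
13^(−1) ≡ 13 (mod 56)

Apply the extended Euclidean algorithm to (56, 13), tracking rows (r, s, t) with s·56 + t·13 = r. Each division r_prev = q·r_cur + r_new produces the new row as (previous row) − q·(current row):
  row A: (56, 1, 0)   [1·56 + 0·13 = 56]
  row B: (13, 0, 1)   [0·56 + 1·13 = 13]
  56 = 4·13 + 4   → row C = row A − 4·row B = (4, 1, −4)   [check: 1·56 − 4·13 = 4]
  13 = 3·4 + 1   → row D = row B − 3·row C = (1, −3, 13)   [check: −3·56 + 13·13 = 1]
  4 = 4·1 + 0   → remainder 0, stop. gcd = 1 (last nonzero row D).
The gcd is 1, so 13 is invertible mod 56. The last nonzero row gives −3·56 + 13·13 = 1, so t = 13. So 13^(−1) ≡ 13 (mod 56). Verify: 13 · 13 = 169 ≡ 1 (mod 56). ✓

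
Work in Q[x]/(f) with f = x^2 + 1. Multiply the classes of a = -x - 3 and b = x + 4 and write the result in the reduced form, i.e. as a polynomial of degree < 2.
a · b ≡ -7·x - 11 (mod f(x))

First multiply in Q[x] without reducing: a · b = -x^2 - 7·x - 12. Now divide by f(x) = x^2 + 1, eliminating the leading term at each step:
  leading term -x^2: subtract (-1)·f(x) = -x^2 - 1, leaving -7·x - 11
The degree is now < 2, so this is the remainder. Hence a · b ≡ -7·x - 11 in Q[x]/(f).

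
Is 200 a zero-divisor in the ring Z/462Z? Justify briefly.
gcd(200, 462) = 2 > 1, so 200 is not a unit in Z/462Z. In Z/nZ every nonzero non-unit is a zero-divisor: explicitly, take b = 462/gcd = 231 ≠ 0 (mod 462); then 200·231 = 46200 = 100·462, i.e. 200·231 ≡ 0 (mod 462). So 200 is a zero-divisor.

Final answer: YES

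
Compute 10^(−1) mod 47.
10^(−1) ≡ 33 (mod 47)

Apply the extended Euclidean algorithm to (47, 10), tracking rows (r, s, t) with s·47 + t·10 = r. Each division r_prev = q·r_cur + r_new produces the new row as (previous row) − q·(current row):
  row A: (47, 1, 0)   [1·47 + 0·10 = 47]
  row B: (10, 0, 1)   [0·47 + 1·10 = 10]
  47 = 4·10 + 7   → row C = row A − 4·row B = (7, 1, −4)   [check: 1·47 − 4·10 = 7]
  10 = 1·7 + 3   → row D = row B − 1·row C = (3, −1, 5)   [check: −1·47 + 5·10 = 3]
  7 = 2·3 + 1   → row E = row C − 2·row D = (1, 3, −14)   [check: 3·47 − 14·10 = 1]
  3 = 3·1 + 0   → remainder 0, stop. gcd = 1 (last nonzero row E).
The gcd is 1, so 10 is invertible mod 47. The last nonzero row gives 3·47 − 14·10 = 1, so t = −14. So 10^(−1) ≡ −14 ≡ 33 (mod 47). Verify: 10 · 33 = 330 ≡ 1 (mod 47). ✓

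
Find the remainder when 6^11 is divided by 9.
Use repeated squaring. Binary(11) = 1011. Walk through the bits of the exponent 11 left-to-right: at each bit after the leading one, square the running value, then multiply by 6 if the bit is 1 (always reducing mod 9):
  bit 1 = 1 (leading): start with 6.
  bit 2 = 0: square 6^2 = 36 ≡ 0 (mod 9).
  bit 3 = 1: square 0^2 = 0; bit is 1, so multiply 0·6 = 0 (mod 9).
  bit 4 = 1: square 0^2 = 0; bit is 1, so multiply 0·6 = 0 (mod 9).
Final value: 6^11 ≡ 0 (mod 9).

Final answer: 0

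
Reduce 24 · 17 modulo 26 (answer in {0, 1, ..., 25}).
18

Both factors are already reduced mod 26. 24 · 17 = 408. Dividing by 26: 408 = 15·26 + 18. So (24 · 17) mod 26 = 18.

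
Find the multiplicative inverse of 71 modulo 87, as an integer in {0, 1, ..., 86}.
Apply the extended Euclidean algorithm to (87, 71), tracking rows (r, s, t) with s·87 + t·71 = r. Each division r_prev = q·r_cur + r_new produces the new row as (previous row) − q·(current row):
  row A: (87, 1, 0)   [1·87 + 0·71 = 87]
  row B: (71, 0, 1)   [0·87 + 1·71 = 71]
  87 = 1·71 + 16   → row C = row A − 1·row B = (16, 1, −1)   [check: 1·87 − 1·71 = 16]
  71 = 4·16 + 7   → row D = row B − 4·row C = (7, −4, 5)   [check: −4·87 + 5·71 = 7]
  16 = 2·7 + 2   → row E = row C − 2·row D = (2, 9, −11)   [check: 9·87 − 11·71 = 2]
  7 = 3·2 + 1   → row F = row D − 3·row E = (1, −31, 38)   [check: −31·87 + 38·71 = 1]
  2 = 2·1 + 0   → remainder 0, stop. gcd = 1 (last nonzero row F).
The gcd is 1, so 71 is invertible mod 87. The last nonzero row gives −31·87 + 38·71 = 1, so t = 38. So 71^(−1) ≡ 38 (mod 87). Verify: 71 · 38 = 2698 ≡ 1 (mod 87). ✓

Final answer: 71^(−1) ≡ 38 (mod 87)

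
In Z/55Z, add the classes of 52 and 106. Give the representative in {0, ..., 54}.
Reduce the summands first: 106 ≡ 51 (mod 55), so 52 + 106 ≡ 52 + 51 (mod 55). 52 + 51 = 103; 103 = 1·55 + 48, so (52 + 106) mod 55 = 48.

Final answer: 48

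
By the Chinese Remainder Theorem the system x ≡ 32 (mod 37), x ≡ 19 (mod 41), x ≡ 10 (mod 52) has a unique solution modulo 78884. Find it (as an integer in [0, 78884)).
The moduli 37, 41, 52 are pairwise coprime, so by the CRT there is a unique solution mod 37·41·52 = 78884.
Solve by successive substitution. Start with x ≡ 32 (mod 37).
  Combine with x ≡ 19 (mod 41): write x = 32 + 37·t and require 32 + 37·t ≡ 19 (mod 41), i.e. 37·t ≡ 19 − 32 ≡ 28 (mod 41). Since 37^(−1) ≡ 10 (mod 41), t ≡ 10·28 ≡ 34 (mod 41). So x ≡ 32 + 37·34 = 1290 (mod 1517).
  Combine with x ≡ 10 (mod 52): write x = 1290 + 1517·t and require 1290 + 1517·t ≡ 10 (mod 52), i.e. 1517·t ≡ 10 − 1290 ≡ 20 (mod 52). Since 1517^(−1) ≡ 29 (mod 52) (1517 ≡ 9 (mod 52)), t ≡ 29·20 ≡ 8 (mod 52). So x ≡ 1290 + 1517·8 = 13426 (mod 78884).
Unique solution in [0, 78884): x = 13426.

Final answer: x ≡ 13426 (mod 78884); the representative in [0, 78884) is 13426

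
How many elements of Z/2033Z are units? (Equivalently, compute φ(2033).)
Z/2033Z has φ(2033) = 1908 units

An element a ∈ Z/2033Z is a unit iff gcd(a, 2033) = 1, so the number of units is φ(2033). φ is multiplicative, with φ(p^e) = p^e − p^(e−1). Factorise 2033 = 19 · 107. Then
  φ(2033) = (19 − 1) · (107 − 1) = 18 · 106 = 1908.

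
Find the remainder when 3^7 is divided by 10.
Use repeated squaring. Binary(7) = 111. Walk through the bits of the exponent 7 left-to-right: at each bit after the leading one, square the running value, then multiply by 3 if the bit is 1 (always reducing mod 10):
  bit 1 = 1 (leading): start with 3.
  bit 2 = 1: square 3^2 = 9; bit is 1, so multiply 9·3 = 27 ≡ 7 (mod 10).
  bit 3 = 1: square 7^2 = 49 ≡ 9; bit is 1, so multiply 9·3 = 27 ≡ 7 (mod 10).
Final value: 3^7 ≡ 7 (mod 10).

Final answer: 7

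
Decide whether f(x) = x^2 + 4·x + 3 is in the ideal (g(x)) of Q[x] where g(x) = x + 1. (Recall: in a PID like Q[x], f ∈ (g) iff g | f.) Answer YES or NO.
In Q[x] the ideal (g) consists of all multiples of g, so f ∈ (g) iff g | f, i.e. iff the remainder of f on division by g is 0. Divide f by g (g is monic, so eliminate the leading term of the running remainder at each step):
  leading term x^2: subtract (x)·g(x) = x^2 + x, leaving 3·x + 3
  leading term 3·x: subtract (3)·g(x) = 3·x + 3, leaving 0
The remainder is 0, so f(x) = g(x) · h(x) with h(x) = x + 3. Hence g | f, i.e. f ∈ (g).

Final answer: YES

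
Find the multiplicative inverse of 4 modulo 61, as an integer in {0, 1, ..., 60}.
Apply the extended Euclidean algorithm to (61, 4), tracking rows (r, s, t) with s·61 + t·4 = r. Each division r_prev = q·r_cur + r_new produces the new row as (previous row) − q·(current row):
  row A: (61, 1, 0)   [1·61 + 0·4 = 61]
  row B: (4, 0, 1)   [0·61 + 1·4 = 4]
  61 = 15·4 + 1   → row C = row A − 15·row B = (1, 1, −15)   [check: 1·61 − 15·4 = 1]
  4 = 4·1 + 0   → remainder 0, stop. gcd = 1 (last nonzero row C).
The gcd is 1, so 4 is invertible mod 61. The last nonzero row gives 1·61 − 15·4 = 1, so t = −15. So 4^(−1) ≡ −15 ≡ 46 (mod 61). Verify: 4 · 46 = 184 ≡ 1 (mod 61). ✓

Final answer: 4^(−1) ≡ 46 (mod 61)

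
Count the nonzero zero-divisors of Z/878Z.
In Z/878Z each nonzero element is either a unit (gcd with 878 is 1) or a zero-divisor (gcd > 1). The number of units is φ(878): factorise 878 = 2 · 439, so φ(878) = (2 − 1) · (439 − 1) = 1 · 438 = 438. The nonzero elements number 878 − 1 = 877. Hence the nonzero zero-divisors number 877 − 438 = 439.

Final answer: Z/878Z has 439 nonzero zero-divisors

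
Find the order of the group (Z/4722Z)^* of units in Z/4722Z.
(Z/4722Z)^* consists of the classes a with gcd(a, 4722) = 1, so its order is φ(4722). φ is multiplicative, with φ(p^e) = p^e − p^(e−1). Factorise 4722 = 2 · 3 · 787. Then
  φ(4722) = (2 − 1) · (3 − 1) · (787 − 1) = 1 · 2 · 786 = 1572.
Thus |(Z/4722Z)^*| = 1572.

Final answer: |(Z/4722Z)^*| = 1572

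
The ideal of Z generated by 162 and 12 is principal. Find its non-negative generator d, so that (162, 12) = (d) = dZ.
(162, 12) = (6); d = 6

In the PID Z, (a, b) is generated by gcd(a, b). Compute gcd(162, 12) with the extended Euclidean algorithm, tracking rows (r, s, t) with s·162 + t·12 = r:
  row A: (162, 1, 0)   [1·162 + 0·12 = 162]
  row B: (12, 0, 1)   [0·162 + 1·12 = 12]
  162 = 13·12 + 6   → row C = row A − 13·row B = (6, 1, −13)   [check: 1·162 − 13·12 = 6]
  12 = 2·6 + 0   → remainder 0, stop. gcd = 6 (last nonzero row C).
So gcd(162, 12) = 6, with Bézout identity 1·162 − 13·12 = 6. Containment (⊇): the Bézout identity exhibits 6 as an element of (162, 12), giving (6) ⊆ (162, 12). Containment (⊆): since 6 | 162 and 6 | 12 (162 = 6·27, 12 = 6·2), every Z-linear combination of 162 and 12 is divisible by 6, so (162, 12) ⊆ (6). Therefore (162, 12) = (6), d = 6.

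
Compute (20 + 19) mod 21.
Both summands are already reduced mod 21. 20 + 19 = 39; 39 = 1·21 + 18, so (20 + 19) mod 21 = 18.

Final answer: 18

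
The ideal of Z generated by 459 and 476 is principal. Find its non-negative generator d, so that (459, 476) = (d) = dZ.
(459, 476) = (17); d = 17

In the PID Z, (a, b) is generated by gcd(a, b). Compute gcd(476, 459) with the extended Euclidean algorithm, tracking rows (r, s, t) with s·476 + t·459 = r:
  row A: (476, 1, 0)   [1·476 + 0·459 = 476]
  row B: (459, 0, 1)   [0·476 + 1·459 = 459]
  476 = 1·459 + 17   → row C = row A − 1·row B = (17, 1, −1)   [check: 1·476 − 1·459 = 17]
  459 = 27·17 + 0   → remainder 0, stop. gcd = 17 (last nonzero row C).
So gcd(459, 476) = 17, with Bézout identity 1·476 − 1·459 = 17. Containment (⊇): the Bézout identity exhibits 17 as an element of (459, 476), giving (17) ⊆ (459, 476). Containment (⊆): since 17 | 459 and 17 | 476 (459 = 17·27, 476 = 17·28), every Z-linear combination of 459 and 476 is divisible by 17, so (459, 476) ⊆ (17). Therefore (459, 476) = (17), d = 17.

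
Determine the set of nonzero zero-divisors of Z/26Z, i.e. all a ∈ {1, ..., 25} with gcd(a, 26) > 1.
An element a ∈ Z/26Z (with a ≠ 0) is a zero-divisor iff gcd(a, 26) > 1 (because a is a unit precisely when gcd(a, n) = 1, and in Z/nZ every nonzero, non-unit element is a zero-divisor). Scan a = 1, ..., 25 and keep those with gcd(a, 26) > 1:
  gcd(2, 26) = 2, gcd(4, 26) = 2, gcd(6, 26) = 2, gcd(8, 26) = 2, gcd(10, 26) = 2, gcd(12, 26) = 2, gcd(13, 26) = 13, gcd(14, 26) = 2, gcd(16, 26) = 2, gcd(18, 26) = 2, gcd(20, 26) = 2, gcd(22, 26) = 2, gcd(24, 26) = 2.
All other a ∈ {1, ..., 25} have gcd(a, 26) = 1 and are units. So the nonzero zero-divisors are exactly the 13 values of a appearing in this scan.

Final answer: nonzero zero-divisors of Z/26Z = {2, 4, 6, 8, 10, 12, 13, 14, 16, 18, 20, 22, 24}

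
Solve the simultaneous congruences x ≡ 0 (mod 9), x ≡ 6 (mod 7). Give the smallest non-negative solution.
x ≡ 27 (mod 63); the representative in [0, 63) is 27

The moduli 9, 7 are pairwise coprime, so by the CRT there is a unique solution mod 9·7 = 63.
Solve by successive substitution. Start with x ≡ 0 (mod 9).
  Combine with x ≡ 6 (mod 7): write x = 9·t and require 9·t ≡ 6 (mod 7). Since 9^(−1) ≡ 4 (mod 7) (9 ≡ 2 (mod 7)), t ≡ 4·6 ≡ 3 (mod 7). So x ≡ 9·3 = 27 (mod 63).
Unique solution in [0, 63): x = 27.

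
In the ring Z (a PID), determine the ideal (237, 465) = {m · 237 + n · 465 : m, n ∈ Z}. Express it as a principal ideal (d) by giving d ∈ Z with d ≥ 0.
In the PID Z, (a, b) is generated by gcd(a, b). Compute gcd(465, 237) with the extended Euclidean algorithm, tracking rows (r, s, t) with s·465 + t·237 = r:
  row A: (465, 1, 0)   [1·465 + 0·237 = 465]
  row B: (237, 0, 1)   [0·465 + 1·237 = 237]
  465 = 1·237 + 228   → row C = row A − 1·row B = (228, 1, −1)   [check: 1·465 − 1·237 = 228]
  237 = 1·228 + 9   → row D = row B − 1·row C = (9, −1, 2)   [check: −1·465 + 2·237 = 9]
  228 = 25·9 + 3   → row E = row C − 25·row D = (3, 26, −51)   [check: 26·465 − 51·237 = 3]
  9 = 3·3 + 0   → remainder 0, stop. gcd = 3 (last nonzero row E).
So gcd(237, 465) = 3, with Bézout identity 26·465 − 51·237 = 3. Containment (⊇): the Bézout identity exhibits 3 as an element of (237, 465), giving (3) ⊆ (237, 465). Containment (⊆): since 3 | 237 and 3 | 465 (237 = 3·79, 465 = 3·155), every Z-linear combination of 237 and 465 is divisible by 3, so (237, 465) ⊆ (3). Therefore (237, 465) = (3), d = 3.

Final answer: (237, 465) = (3); d = 3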